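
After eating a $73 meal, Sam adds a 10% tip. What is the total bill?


Calculate the tip:
10% of $73 = $7.30
Add tip to meal cost:
$73 + $7.30 = $80.30

$80.30


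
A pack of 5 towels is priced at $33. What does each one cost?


Total cost: $33
Number of items: 5
Unit price: $33 / 5 = $6.60

$6.60


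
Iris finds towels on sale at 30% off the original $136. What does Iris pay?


Calculate the discount amount:
30% of $136 = $40.80
Subtract from original:
$136 - $40.80 = $95.20

$95.20


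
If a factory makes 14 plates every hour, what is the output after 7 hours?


Production rate: 14 plates per hour
Time: 7 hours
Total: 14 x 7 = 98 plates

98 plates


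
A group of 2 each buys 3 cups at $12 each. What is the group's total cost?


Cost per person:
3 x $12 = $36
Group total:
2 x $36 = $72

$72


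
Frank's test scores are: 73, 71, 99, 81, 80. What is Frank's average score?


Add the scores:
73 + 71 + 99 + 81 + 80 = 404
Divide by the number of tests:
404 / 5 = 80.8

80.8


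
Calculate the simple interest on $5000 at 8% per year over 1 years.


Use the formula I = P x R x T / 100
P x R x T = 5000 x 8 x 1 = 40000
I = 40000 / 100 = $400

$400


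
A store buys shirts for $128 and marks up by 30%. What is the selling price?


Calculate the markup amount:
30% of $128 = $38.40
Add to cost:
$128 + $38.40 = $166.40

$166.40


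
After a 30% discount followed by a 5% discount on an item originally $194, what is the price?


First discount:
30% of $194 = $58.20
Price after first discount:
$194 - $58.20 = $135.80
Second discount:
5% of $135.80 = $6.79
Final price:
$135.80 - $6.79 = $129.01

$129.01


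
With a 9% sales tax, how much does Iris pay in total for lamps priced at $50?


Calculate the tax:
9% of $50 = $4.50
Add tax to price:
$50 + $4.50 = $54.50

$54.50


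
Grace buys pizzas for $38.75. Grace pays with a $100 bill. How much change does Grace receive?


Start with the amount paid:
$100
Subtract the price:
$100 - $38.75 = $61.25

$61.25


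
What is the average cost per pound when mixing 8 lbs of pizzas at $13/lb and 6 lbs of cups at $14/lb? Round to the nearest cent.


Cost of pizzas:
8 x $13 = $104
Cost of cups:
6 x $14 = $84
Total cost: $104 + $84 = $188
Total weight: 14 lbs
Average: $188 / 14 = $13.4285... ≈ $13.43/lb

$13.43/lb


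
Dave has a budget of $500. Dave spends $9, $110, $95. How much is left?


Add up expenses:
$9 + $110 + $95 = $214
Subtract from budget:
$500 - $214 = $286

$286


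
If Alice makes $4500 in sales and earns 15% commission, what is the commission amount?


Convert rate to decimal:
15% = 0.15
Multiply by sales:
$4500 x 0.15 = $675

$675


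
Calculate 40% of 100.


Convert percentage to decimal:
40% = 0.4
Multiply:
100 x 0.4 = 40

40


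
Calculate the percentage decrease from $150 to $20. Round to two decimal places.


Find the absolute change:
|20 - 150| = 130
Divide by original and multiply by 100:
130 / 150 x 100 = 86.6666...% ≈ 86.67%

86.67%


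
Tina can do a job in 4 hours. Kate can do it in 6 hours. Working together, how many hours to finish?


Tina's rate: 1/4 of the job per hour
Kate's rate: 1/6 of the job per hour
Combined rate: 1/4 + 1/6 = 5/12 per hour
Time = 1 / (5/12) = 12/5 = 2.4 hours

2.4 hours


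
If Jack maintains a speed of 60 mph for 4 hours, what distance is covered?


Use the formula: distance = speed x time
Speed = 60 mph, Time = 4 hours
60 x 4 = 240 miles

240 miles


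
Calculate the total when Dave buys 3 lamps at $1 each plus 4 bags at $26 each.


Cost of lamps:
3 x $1 = $3
Cost of bags:
4 x $26 = $104
Add both:
$3 + $104 = $107

$107


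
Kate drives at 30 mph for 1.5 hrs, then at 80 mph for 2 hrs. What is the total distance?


Leg 1 distance:
30 x 1.5 = 45 miles
Leg 2 distance:
80 x 2 = 160 miles
Total distance:
45 + 160 = 205 miles

205 miles


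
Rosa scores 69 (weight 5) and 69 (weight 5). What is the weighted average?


Weighted sum:
5 x 69 + 5 x 69 = 690
Total weight:
5 + 5 = 10
Weighted average:
690 / 10 = 69

69


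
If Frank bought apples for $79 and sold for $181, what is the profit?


Selling price = $181
Cost price = $79
Profit = selling price - cost price:
Profit = $181 - $79 = $102

$102


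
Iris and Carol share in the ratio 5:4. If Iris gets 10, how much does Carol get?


Find the multiplier:
10 / 5 = 2
Apply to Carol's share:
4 x 2 = 8

8


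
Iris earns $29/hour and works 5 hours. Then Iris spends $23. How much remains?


Calculate earnings:
5 x $29 = $145
Subtract spending:
$145 - $23 = $122

$122


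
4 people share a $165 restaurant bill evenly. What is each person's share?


Total bill: $165
Number of people: 4
Each pays: $165 / 4 = $41.25

$41.25


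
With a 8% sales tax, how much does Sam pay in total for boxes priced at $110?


Calculate the tax:
8% of $110 = $8.80
Add tax to price:
$110 + $8.80 = $118.80

$118.80


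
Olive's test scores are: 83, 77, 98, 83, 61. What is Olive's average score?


Add the scores:
83 + 77 + 98 + 83 + 61 = 402
Divide by the number of tests:
402 / 5 = 80.4

80.4


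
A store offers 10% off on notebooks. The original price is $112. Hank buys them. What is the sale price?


Calculate the discount amount:
10% of $112 = $11.20
Subtract from original:
$112 - $11.20 = $100.80

$100.80


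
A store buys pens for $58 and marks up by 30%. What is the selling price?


Calculate the markup amount:
30% of $58 = $17.40
Add to cost:
$58 + $17.40 = $75.40

$75.40


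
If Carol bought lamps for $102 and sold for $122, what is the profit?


Selling price = $122
Cost price = $102
Profit = selling price - cost price:
Profit = $122 - $102 = $20

$20


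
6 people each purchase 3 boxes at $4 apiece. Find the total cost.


Cost per person:
3 x $4 = $12
Group total:
6 x $12 = $72

$72


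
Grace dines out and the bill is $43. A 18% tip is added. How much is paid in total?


Calculate the tip:
18% of $43 = $7.74
Add tip to meal cost:
$43 + $7.74 = $50.74

$50.74


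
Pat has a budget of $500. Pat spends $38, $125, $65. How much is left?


Add up expenses:
$38 + $125 + $65 = $228
Subtract from budget:
$500 - $228 = $272

$272


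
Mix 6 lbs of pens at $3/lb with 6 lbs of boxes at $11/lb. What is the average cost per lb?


Cost of pens:
6 x $3 = $18
Cost of boxes:
6 x $11 = $66
Total cost: $18 + $66 = $84
Total weight: 12 lbs
Average: $84 / 12 = $7/lb

$7/lb


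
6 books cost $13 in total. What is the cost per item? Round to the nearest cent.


Total cost: $13
Number of items: 6
Unit price: $13 / 6 = $2.1666... ≈ $2.17

$2.17


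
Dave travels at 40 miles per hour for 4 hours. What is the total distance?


Use the formula: distance = speed x time
Speed = 40 mph, Time = 4 hours
40 x 4 = 160 miles

160 miles


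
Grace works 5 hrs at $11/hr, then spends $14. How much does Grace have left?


Calculate earnings:
5 x $11 = $55
Subtract spending:
$55 - $14 = $41

$41


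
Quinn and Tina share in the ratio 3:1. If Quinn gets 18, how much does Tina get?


Find the multiplier:
18 / 3 = 6
Apply to Tina's share:
1 x 6 = 6

6


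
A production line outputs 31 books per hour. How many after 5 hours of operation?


Production rate: 31 books per hour
Time: 5 hours
Total: 31 x 5 = 155 books

155 books


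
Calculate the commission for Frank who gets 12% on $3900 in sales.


Convert rate to decimal:
12% = 0.12
Multiply by sales:
$3900 x 0.12 = $468

$468


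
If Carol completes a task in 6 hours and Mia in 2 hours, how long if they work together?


Carol's rate: 1/6 of the job per hour
Mia's rate: 1/2 of the job per hour
Combined rate: 1/6 + 1/2 = 2/3 per hour
Time = 1 / (2/3) = 3/2 = 1.5 hours

1.5 hours


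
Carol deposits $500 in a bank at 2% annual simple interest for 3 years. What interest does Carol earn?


Use the formula I = P x R x T / 100
P x R x T = 500 x 2 x 3 = 3000
I = 3000 / 100 = $30

$30


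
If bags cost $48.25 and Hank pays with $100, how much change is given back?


Start with the amount paid:
$100
Subtract the price:
$100 - $48.25 = $51.75

$51.75


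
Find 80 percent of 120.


Convert percentage to decimal:
80% = 0.8
Multiply:
120 x 0.8 = 96

96


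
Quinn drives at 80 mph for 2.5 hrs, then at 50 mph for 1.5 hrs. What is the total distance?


Leg 1 distance:
80 x 2.5 = 200 miles
Leg 2 distance:
50 x 1.5 = 75 miles
Total distance:
200 + 75 = 275 miles

275 miles


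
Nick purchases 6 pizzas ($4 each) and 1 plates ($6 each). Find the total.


Cost of pizzas:
6 x $4 = $24
Cost of plates:
1 x $6 = $6
Add both:
$24 + $6 = $30

$30


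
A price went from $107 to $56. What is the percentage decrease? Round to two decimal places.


Find the absolute change:
|56 - 107| = 51
Divide by original and multiply by 100:
51 / 107 x 100 = 47.6635...% ≈ 47.66%

47.66%


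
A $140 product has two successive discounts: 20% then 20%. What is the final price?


First discount:
20% of $140 = $28
Price after first discount:
$140 - $28 = $112
Second discount:
20% of $112 = $22.40
Final price:
$112 - $22.40 = $89.60

$89.60


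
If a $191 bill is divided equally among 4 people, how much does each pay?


Total bill: $191
Number of people: 4
Each pays: $191 / 4 = $47.75

$47.75


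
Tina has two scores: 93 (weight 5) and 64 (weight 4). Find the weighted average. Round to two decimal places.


Weighted sum:
5 x 93 + 4 x 64 = 721
Total weight:
5 + 4 = 9
Weighted average:
721 / 9 = 80.1111... ≈ 80.11

80.11


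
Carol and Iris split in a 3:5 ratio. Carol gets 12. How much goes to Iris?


Find the multiplier:
12 / 3 = 4
Apply to Iris's share:
5 x 4 = 20

20


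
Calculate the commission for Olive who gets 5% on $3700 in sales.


Convert rate to decimal:
5% = 0.05
Multiply by sales:
$3700 x 0.05 = $185

$185


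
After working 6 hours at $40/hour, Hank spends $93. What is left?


Calculate earnings:
6 x $40 = $240
Subtract spending:
$240 - $93 = $147

$147


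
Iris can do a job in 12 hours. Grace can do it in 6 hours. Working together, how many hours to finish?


Iris's rate: 1/12 of the job per hour
Grace's rate: 1/6 of the job per hour
Combined rate: 1/12 + 1/6 = 1/4 per hour
Time = 1 / (1/4) = 4 hours

4 hours


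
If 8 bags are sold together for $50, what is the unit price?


Total cost: $50
Number of items: 8
Unit price: $50 / 8 = $6.25

$6.25


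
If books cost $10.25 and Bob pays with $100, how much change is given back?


Start with the amount paid:
$100
Subtract the price:
$100 - $10.25 = $89.75

$89.75


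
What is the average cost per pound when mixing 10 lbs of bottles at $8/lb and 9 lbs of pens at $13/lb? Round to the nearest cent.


Cost of bottles:
10 x $8 = $80
Cost of pens:
9 x $13 = $117
Total cost: $80 + $117 = $197
Total weight: 19 lbs
Average: $197 / 19 = $10.3684... ≈ $10.37/lb

$10.37/lb


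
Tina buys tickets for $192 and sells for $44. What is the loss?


Selling price = $44
Cost price = $192
Loss = cost price - selling price:
Loss = $192 - $44 = $148

$148


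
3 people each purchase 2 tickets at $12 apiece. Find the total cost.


Cost per person:
2 x $12 = $24
Group total:
3 x $24 = $72

$72


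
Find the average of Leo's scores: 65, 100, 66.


Add the scores:
65 + 100 + 66 = 231
Divide by the number of tests:
231 / 3 = 77

77


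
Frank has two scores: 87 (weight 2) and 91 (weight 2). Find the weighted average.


Weighted sum:
2 x 87 + 2 x 91 = 356
Total weight:
2 + 2 = 4
Weighted average:
356 / 4 = 89

89


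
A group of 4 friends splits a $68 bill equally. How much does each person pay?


Total bill: $68
Number of people: 4
Each pays: $68 / 4 = $17

$17


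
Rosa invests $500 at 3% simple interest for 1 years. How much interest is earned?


Use the formula I = P x R x T / 100
P x R x T = 500 x 3 x 1 = 1500
I = 1500 / 100 = $15

$15


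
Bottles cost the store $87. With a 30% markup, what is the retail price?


Calculate the markup amount:
30% of $87 = $26.10
Add to cost:
$87 + $26.10 = $113.10

$113.10


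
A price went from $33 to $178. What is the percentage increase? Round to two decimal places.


Find the absolute change:
|178 - 33| = 145
Divide by original and multiply by 100:
145 / 33 x 100 = 439.3939...% ≈ 439.39%

439.39%


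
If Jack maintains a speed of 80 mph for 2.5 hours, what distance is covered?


Use the formula: distance = speed x time
Speed = 80 mph, Time = 2.5 hours
80 x 2.5 = 200 miles

200 miles


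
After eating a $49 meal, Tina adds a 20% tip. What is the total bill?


Calculate the tip:
20% of $49 = $9.80
Add tip to meal cost:
$49 + $9.80 = $58.80

$58.80


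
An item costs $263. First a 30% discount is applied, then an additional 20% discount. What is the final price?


First discount:
30% of $263 = $78.90
Price after first discount:
$263 - $78.90 = $184.10
Second discount:
20% of $184.10 = $36.82
Final price:
$184.10 - $36.82 = $147.28

$147.28


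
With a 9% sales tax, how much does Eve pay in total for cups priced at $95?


Calculate the tax:
9% of $95 = $8.55
Add tax to price:
$95 + $8.55 = $103.55

$103.55


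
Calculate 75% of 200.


Convert percentage to decimal:
75% = 0.75
Multiply:
200 x 0.75 = 150

150


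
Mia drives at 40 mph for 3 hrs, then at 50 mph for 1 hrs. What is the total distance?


Leg 1 distance:
40 x 3 = 120 miles
Leg 2 distance:
50 x 1 = 50 miles
Total distance:
120 + 50 = 170 miles

170 miles


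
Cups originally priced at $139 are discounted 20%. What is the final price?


Calculate the discount amount:
20% of $139 = $27.80
Subtract from original:
$139 - $27.80 = $111.20

$111.20


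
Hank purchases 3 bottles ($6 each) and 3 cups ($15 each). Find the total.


Cost of bottles:
3 x $6 = $18
Cost of cups:
3 x $15 = $45
Add both:
$18 + $45 = $63

$63


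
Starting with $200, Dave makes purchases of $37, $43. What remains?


Add up expenses:
$37 + $43 = $80
Subtract from budget:
$200 - $80 = $120

$120


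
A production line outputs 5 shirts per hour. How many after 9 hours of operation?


Production rate: 5 shirts per hour
Time: 9 hours
Total: 5 x 9 = 45 shirts

45 shirts


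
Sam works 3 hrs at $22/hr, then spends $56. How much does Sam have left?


Calculate earnings:
3 x $22 = $66
Subtract spending:
$66 - $56 = $10

$10


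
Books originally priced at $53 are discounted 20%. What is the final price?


Calculate the discount amount:
20% of $53 = $10.60
Subtract from original:
$53 - $10.60 = $42.40

$42.40


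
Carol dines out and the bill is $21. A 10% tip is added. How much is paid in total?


Calculate the tip:
10% of $21 = $2.10
Add tip to meal cost:
$21 + $2.10 = $23.10

$23.10


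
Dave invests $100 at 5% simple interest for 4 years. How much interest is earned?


Use the formula I = P x R x T / 100
P x R x T = 100 x 5 x 4 = 2000
I = 2000 / 100 = $20

$20


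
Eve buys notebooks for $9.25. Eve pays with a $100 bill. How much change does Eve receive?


Start with the amount paid:
$100
Subtract the price:
$100 - $9.25 = $90.75

$90.75


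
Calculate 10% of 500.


Convert percentage to decimal:
10% = 0.1
Multiply:
500 x 0.1 = 50

50


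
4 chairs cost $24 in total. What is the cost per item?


Total cost: $24
Number of items: 4
Unit price: $24 / 4 = $6

$6


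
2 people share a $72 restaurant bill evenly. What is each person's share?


Total bill: $72
Number of people: 2
Each pays: $72 / 2 = $36

$36


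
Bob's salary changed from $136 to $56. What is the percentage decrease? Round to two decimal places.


Find the absolute change:
|56 - 136| = 80
Divide by original and multiply by 100:
80 / 136 x 100 = 58.8235...% ≈ 58.82%

58.82%


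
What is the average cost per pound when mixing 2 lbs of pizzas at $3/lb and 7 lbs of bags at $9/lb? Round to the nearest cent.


Cost of pizzas:
2 x $3 = $6
Cost of bags:
7 x $9 = $63
Total cost: $6 + $63 = $69
Total weight: 9 lbs
Average: $69 / 9 = $7.6666... ≈ $7.67/lb

$7.67/lb


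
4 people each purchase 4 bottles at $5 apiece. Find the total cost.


Cost per person:
4 x $5 = $20
Group total:
4 x $20 = $80

$80


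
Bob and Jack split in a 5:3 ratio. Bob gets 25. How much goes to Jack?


Find the multiplier:
25 / 5 = 5
Apply to Jack's share:
3 x 5 = 15

15


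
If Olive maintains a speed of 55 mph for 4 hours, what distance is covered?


Use the formula: distance = speed x time
Speed = 55 mph, Time = 4 hours
55 x 4 = 220 miles

220 miles


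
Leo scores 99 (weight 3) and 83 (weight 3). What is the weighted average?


Weighted sum:
3 x 99 + 3 x 83 = 546
Total weight:
3 + 3 = 6
Weighted average:
546 / 6 = 91

91


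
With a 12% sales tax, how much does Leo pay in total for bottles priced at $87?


Calculate the tax:
12% of $87 = $10.44
Add tax to price:
$87 + $10.44 = $97.44

$97.44


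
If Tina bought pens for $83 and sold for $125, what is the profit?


Selling price = $125
Cost price = $83
Profit = selling price - cost price:
Profit = $125 - $83 = $42

$42


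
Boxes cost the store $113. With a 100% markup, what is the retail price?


Calculate the markup amount:
100% of $113 = $113
Add to cost:
$113 + $113 = $226

$226


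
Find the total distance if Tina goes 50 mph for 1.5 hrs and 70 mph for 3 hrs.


Leg 1 distance:
50 x 1.5 = 75 miles
Leg 2 distance:
70 x 3 = 210 miles
Total distance:
75 + 210 = 285 miles

285 miles


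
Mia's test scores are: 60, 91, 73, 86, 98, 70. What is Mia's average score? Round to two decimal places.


Add the scores:
60 + 91 + 73 + 86 + 98 + 70 = 478
Divide by the number of tests:
478 / 6 = 79.6666... ≈ 79.67

79.67


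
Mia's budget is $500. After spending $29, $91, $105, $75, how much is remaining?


Add up expenses:
$29 + $91 + $105 + $75 = $300
Subtract from budget:
$500 - $300 = $200

$200


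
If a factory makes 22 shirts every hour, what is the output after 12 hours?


Production rate: 22 shirts per hour
Time: 12 hours
Total: 22 x 12 = 264 shirts

264 shirts


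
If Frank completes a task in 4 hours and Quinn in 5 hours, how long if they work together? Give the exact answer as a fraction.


Frank's rate: 1/4 of the job per hour
Quinn's rate: 1/5 of the job per hour
Combined rate: 1/4 + 1/5 = 9/20 per hour
Time = 1 / (9/20) = 20/9 hours (≈ 2.22 hours)

20/9 hours


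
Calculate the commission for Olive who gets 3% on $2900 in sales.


Convert rate to decimal:
3% = 0.03
Multiply by sales:
$2900 x 0.03 = $87

$87


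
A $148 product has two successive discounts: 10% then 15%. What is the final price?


First discount:
10% of $148 = $14.80
Price after first discount:
$148 - $14.80 = $133.20
Second discount:
15% of $133.20 = $19.98
Final price:
$133.20 - $19.98 = $113.22

$113.22


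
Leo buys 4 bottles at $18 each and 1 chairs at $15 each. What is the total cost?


Cost of bottles:
4 x $18 = $72
Cost of chairs:
1 x $15 = $15
Add both:
$72 + $15 = $87

$87


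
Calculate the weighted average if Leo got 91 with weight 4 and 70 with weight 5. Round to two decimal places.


Weighted sum:
4 x 91 + 5 x 70 = 714
Total weight:
4 + 5 = 9
Weighted average:
714 / 9 = 79.3333... ≈ 79.33

79.33


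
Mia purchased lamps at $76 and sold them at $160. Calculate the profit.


Selling price = $160
Cost price = $76
Profit = selling price - cost price:
Profit = $160 - $76 = $84

$84


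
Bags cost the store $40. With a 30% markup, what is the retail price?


Calculate the markup amount:
30% of $40 = $12
Add to cost:
$40 + $12 = $52

$52


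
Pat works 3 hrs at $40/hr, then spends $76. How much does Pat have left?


Calculate earnings:
3 x $40 = $120
Subtract spending:
$120 - $76 = $44

$44


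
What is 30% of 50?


Convert percentage to decimal:
30% = 0.3
Multiply:
50 x 0.3 = 15

15


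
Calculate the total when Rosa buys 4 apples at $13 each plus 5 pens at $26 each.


Cost of apples:
4 x $13 = $52
Cost of pens:
5 x $26 = $130
Add both:
$52 + $130 = $182

$182


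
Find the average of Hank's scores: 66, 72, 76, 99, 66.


Add the scores:
66 + 72 + 76 + 99 + 66 = 379
Divide by the number of tests:
379 / 5 = 75.8

75.8


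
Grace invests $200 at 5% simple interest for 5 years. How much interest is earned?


Use the formula I = P x R x T / 100
P x R x T = 200 x 5 x 5 = 5000
I = 5000 / 100 = $50

$50


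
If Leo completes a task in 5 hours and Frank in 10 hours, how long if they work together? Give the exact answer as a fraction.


Leo's rate: 1/5 of the job per hour
Frank's rate: 1/10 of the job per hour
Combined rate: 1/5 + 1/10 = 3/10 per hour
Time = 1 / (3/10) = 10/3 hours (≈ 3.33 hours)

10/3 hours


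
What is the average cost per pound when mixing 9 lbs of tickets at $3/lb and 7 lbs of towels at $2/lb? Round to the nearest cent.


Cost of tickets:
9 x $3 = $27
Cost of towels:
7 x $2 = $14
Total cost: $27 + $14 = $41
Total weight: 16 lbs
Average: $41 / 16 = $2.5625 ≈ $2.56/lb

$2.56/lb


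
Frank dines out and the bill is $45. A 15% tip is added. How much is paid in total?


Calculate the tip:
15% of $45 = $6.75
Add tip to meal cost:
$45 + $6.75 = $51.75

$51.75


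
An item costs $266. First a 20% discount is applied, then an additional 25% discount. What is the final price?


First discount:
20% of $266 = $53.20
Price after first discount:
$266 - $53.20 = $212.80
Second discount:
25% of $212.80 = $53.20
Final price:
$212.80 - $53.20 = $159.60

$159.60


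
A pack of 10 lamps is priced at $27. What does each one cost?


Total cost: $27
Number of items: 10
Unit price: $27 / 10 = $2.70

$2.70


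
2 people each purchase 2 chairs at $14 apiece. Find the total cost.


Cost per person:
2 x $14 = $28
Group total:
2 x $28 = $56

$56


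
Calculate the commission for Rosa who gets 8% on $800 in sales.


Convert rate to decimal:
8% = 0.08
Multiply by sales:
$800 x 0.08 = $64

$64


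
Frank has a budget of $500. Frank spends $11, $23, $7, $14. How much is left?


Add up expenses:
$11 + $23 + $7 + $14 = $55
Subtract from budget:
$500 - $55 = $445

$445


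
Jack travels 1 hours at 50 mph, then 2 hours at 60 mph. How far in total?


Leg 1 distance:
50 x 1 = 50 miles
Leg 2 distance:
60 x 2 = 120 miles
Total distance:
50 + 120 = 170 miles

170 miles


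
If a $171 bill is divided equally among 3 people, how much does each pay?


Total bill: $171
Number of people: 3
Each pays: $171 / 3 = $57

$57


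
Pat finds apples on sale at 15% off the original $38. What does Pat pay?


Calculate the discount amount:
15% of $38 = $5.70
Subtract from original:
$38 - $5.70 = $32.30

$32.30


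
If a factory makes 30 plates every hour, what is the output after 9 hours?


Production rate: 30 plates per hour
Time: 9 hours
Total: 30 x 9 = 270 plates

270 plates


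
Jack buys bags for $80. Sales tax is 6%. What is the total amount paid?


Calculate the tax:
6% of $80 = $4.80
Add tax to price:
$80 + $4.80 = $84.80

$84.80


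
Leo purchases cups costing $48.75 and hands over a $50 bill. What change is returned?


Start with the amount paid:
$50
Subtract the price:
$50 - $48.75 = $1.25

$1.25


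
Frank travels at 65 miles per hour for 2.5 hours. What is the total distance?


Use the formula: distance = speed x time
Speed = 65 mph, Time = 2.5 hours
65 x 2.5 = 162.5 miles

162.5 miles


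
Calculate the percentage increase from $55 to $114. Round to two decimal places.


Find the absolute change:
|114 - 55| = 59
Divide by original and multiply by 100:
59 / 55 x 100 = 107.2727...% ≈ 107.27%

107.27%


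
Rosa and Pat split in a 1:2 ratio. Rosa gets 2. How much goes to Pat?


Find the multiplier:
2 / 1 = 2
Apply to Pat's share:
2 x 2 = 4

4


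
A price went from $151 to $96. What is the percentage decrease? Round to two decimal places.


Find the absolute change:
|96 - 151| = 55
Divide by original and multiply by 100:
55 / 151 x 100 = 36.4238...% ≈ 36.42%

36.42%


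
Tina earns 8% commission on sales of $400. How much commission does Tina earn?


Convert rate to decimal:
8% = 0.08
Multiply by sales:
$400 x 0.08 = $32

$32


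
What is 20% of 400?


Convert percentage to decimal:
20% = 0.2
Multiply:
400 x 0.2 = 80

80


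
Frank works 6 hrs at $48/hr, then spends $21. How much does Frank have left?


Calculate earnings:
6 x $48 = $288
Subtract spending:
$288 - $21 = $267

$267


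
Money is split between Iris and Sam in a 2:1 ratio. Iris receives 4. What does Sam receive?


Find the multiplier:
4 / 2 = 2
Apply to Sam's share:
1 x 2 = 2

2


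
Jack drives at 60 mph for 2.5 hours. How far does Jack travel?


Use the formula: distance = speed x time
Speed = 60 mph, Time = 2.5 hours
60 x 2.5 = 150 miles

150 miles


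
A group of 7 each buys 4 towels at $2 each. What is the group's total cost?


Cost per person:
4 x $2 = $8
Group total:
7 x $8 = $56

$56


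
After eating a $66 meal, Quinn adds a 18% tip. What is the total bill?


Calculate the tip:
18% of $66 = $11.88
Add tip to meal cost:
$66 + $11.88 = $77.88

$77.88


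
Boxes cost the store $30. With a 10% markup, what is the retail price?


Calculate the markup amount:
10% of $30 = $3
Add to cost:
$30 + $3 = $33

$33


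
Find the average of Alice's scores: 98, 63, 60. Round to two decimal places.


Add the scores:
98 + 63 + 60 = 221
Divide by the number of tests:
221 / 3 = 73.6666... ≈ 73.67

73.67


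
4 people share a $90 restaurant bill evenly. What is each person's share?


Total bill: $90
Number of people: 4
Each pays: $90 / 4 = $22.50

$22.50


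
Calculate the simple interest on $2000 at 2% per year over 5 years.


Use the formula I = P x R x T / 100
P x R x T = 2000 x 2 x 5 = 20000
I = 20000 / 100 = $200

$200


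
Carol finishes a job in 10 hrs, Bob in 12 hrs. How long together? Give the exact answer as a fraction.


Carol's rate: 1/10 of the job per hour
Bob's rate: 1/12 of the job per hour
Combined rate: 1/10 + 1/12 = 11/60 per hour
Time = 1 / (11/60) = 60/11 hours (≈ 5.45 hours)

60/11 hours


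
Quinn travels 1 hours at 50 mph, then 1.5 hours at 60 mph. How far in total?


Leg 1 distance:
50 x 1 = 50 miles
Leg 2 distance:
60 x 1.5 = 90 miles
Total distance:
50 + 90 = 140 miles

140 miles


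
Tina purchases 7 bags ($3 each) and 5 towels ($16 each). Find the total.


Cost of bags:
7 x $3 = $21
Cost of towels:
5 x $16 = $80
Add both:
$21 + $80 = $101

$101


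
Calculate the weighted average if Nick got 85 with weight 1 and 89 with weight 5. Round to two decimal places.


Weighted sum:
1 x 85 + 5 x 89 = 530
Total weight:
1 + 5 = 6
Weighted average:
530 / 6 = 88.3333... ≈ 88.33

88.33


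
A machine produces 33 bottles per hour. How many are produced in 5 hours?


Production rate: 33 bottles per hour
Time: 5 hours
Total: 33 x 5 = 165 bottles

165 bottles


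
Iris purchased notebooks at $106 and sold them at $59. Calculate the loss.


Selling price = $59
Cost price = $106
Loss = cost price - selling price:
Loss = $106 - $59 = $47

$47


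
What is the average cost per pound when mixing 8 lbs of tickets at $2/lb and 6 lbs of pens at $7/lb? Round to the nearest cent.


Cost of tickets:
8 x $2 = $16
Cost of pens:
6 x $7 = $42
Total cost: $16 + $42 = $58
Total weight: 14 lbs
Average: $58 / 14 = $4.1428... ≈ $4.14/lb

$4.14/lb


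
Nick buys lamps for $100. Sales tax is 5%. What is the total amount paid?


Calculate the tax:
5% of $100 = $5
Add tax to price:
$100 + $5 = $105

$105


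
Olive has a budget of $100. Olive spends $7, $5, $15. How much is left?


Add up expenses:
$7 + $5 + $15 = $27
Subtract from budget:
$100 - $27 = $73

$73


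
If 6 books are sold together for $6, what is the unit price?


Total cost: $6
Number of items: 6
Unit price: $6 / 6 = $1

$1


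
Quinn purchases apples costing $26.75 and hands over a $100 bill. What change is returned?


Start with the amount paid:
$100
Subtract the price:
$100 - $26.75 = $73.25

$73.25


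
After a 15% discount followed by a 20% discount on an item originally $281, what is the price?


First discount:
15% of $281 = $42.15
Price after first discount:
$281 - $42.15 = $238.85
Second discount:
20% of $238.85 = $47.77
Final price:
$238.85 - $47.77 = $191.08

$191.08


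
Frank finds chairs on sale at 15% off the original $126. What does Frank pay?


Calculate the discount amount:
15% of $126 = $18.90
Subtract from original:
$126 - $18.90 = $107.10

$107.10


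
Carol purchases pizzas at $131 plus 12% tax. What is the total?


Calculate the tax:
12% of $131 = $15.72
Add tax to price:
$131 + $15.72 = $146.72

$146.72


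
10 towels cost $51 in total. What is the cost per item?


Total cost: $51
Number of items: 10
Unit price: $51 / 10 = $5.10

$5.10


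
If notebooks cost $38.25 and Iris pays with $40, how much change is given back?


Start with the amount paid:
$40
Subtract the price:
$40 - $38.25 = $1.75

$1.75


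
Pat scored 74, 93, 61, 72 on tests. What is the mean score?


Add the scores:
74 + 93 + 61 + 72 = 300
Divide by the number of tests:
300 / 4 = 75

75


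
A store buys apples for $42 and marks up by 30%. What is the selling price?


Calculate the markup amount:
30% of $42 = $12.60
Add to cost:
$42 + $12.60 = $54.60

$54.60


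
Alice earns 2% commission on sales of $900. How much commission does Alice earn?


Convert rate to decimal:
2% = 0.02
Multiply by sales:
$900 x 0.02 = $18

$18


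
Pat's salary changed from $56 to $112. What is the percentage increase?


Find the absolute change:
|112 - 56| = 56
Divide by original and multiply by 100:
56 / 56 x 100 = 100%

100%


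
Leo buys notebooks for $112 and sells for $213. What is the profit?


Selling price = $213
Cost price = $112
Profit = selling price - cost price:
Profit = $213 - $112 = $101

$101


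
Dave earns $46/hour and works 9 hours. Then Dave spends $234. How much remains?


Calculate earnings:
9 x $46 = $414
Subtract spending:
$414 - $234 = $180

$180


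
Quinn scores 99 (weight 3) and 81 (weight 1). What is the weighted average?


Weighted sum:
3 x 99 + 1 x 81 = 378
Total weight:
3 + 1 = 4
Weighted average:
378 / 4 = 94.5

94.5


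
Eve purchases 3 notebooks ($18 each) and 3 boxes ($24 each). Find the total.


Cost of notebooks:
3 x $18 = $54
Cost of boxes:
3 x $24 = $72
Add both:
$54 + $72 = $126

$126


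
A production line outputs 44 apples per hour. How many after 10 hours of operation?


Production rate: 44 apples per hour
Time: 10 hours
Total: 44 x 10 = 440 apples

440 apples


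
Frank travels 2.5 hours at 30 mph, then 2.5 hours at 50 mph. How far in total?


Leg 1 distance:
30 x 2.5 = 75 miles
Leg 2 distance:
50 x 2.5 = 125 miles
Total distance:
75 + 125 = 200 miles

200 miles


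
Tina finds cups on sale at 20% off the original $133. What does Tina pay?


Calculate the discount amount:
20% of $133 = $26.60
Subtract from original:
$133 - $26.60 = $106.40

$106.40


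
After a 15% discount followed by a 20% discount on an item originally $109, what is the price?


First discount:
15% of $109 = $16.35
Price after first discount:
$109 - $16.35 = $92.65
Second discount:
20% of $92.65 = $18.53
Final price:
$92.65 - $18.53 = $74.12

$74.12


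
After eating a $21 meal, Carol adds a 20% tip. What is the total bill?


Calculate the tip:
20% of $21 = $4.20
Add tip to meal cost:
$21 + $4.20 = $25.20

$25.20


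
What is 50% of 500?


Convert percentage to decimal:
50% = 0.5
Multiply:
500 x 0.5 = 250

250


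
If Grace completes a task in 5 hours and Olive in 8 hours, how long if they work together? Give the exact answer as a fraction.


Grace's rate: 1/5 of the job per hour
Olive's rate: 1/8 of the job per hour
Combined rate: 1/5 + 1/8 = 13/40 per hour
Time = 1 / (13/40) = 40/13 hours (≈ 3.08 hours)

40/13 hours


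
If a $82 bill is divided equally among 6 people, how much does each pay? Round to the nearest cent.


Total bill: $82
Number of people: 6
Each pays: $82 / 6 = $13.6666... ≈ $13.67

$13.67


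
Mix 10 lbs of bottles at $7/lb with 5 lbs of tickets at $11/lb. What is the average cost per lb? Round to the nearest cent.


Cost of bottles:
10 x $7 = $70
Cost of tickets:
5 x $11 = $55
Total cost: $70 + $55 = $125
Total weight: 15 lbs
Average: $125 / 15 = $8.3333... ≈ $8.33/lb

$8.33/lb


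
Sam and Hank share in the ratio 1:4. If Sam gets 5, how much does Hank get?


Find the multiplier:
5 / 1 = 5
Apply to Hank's share:
4 x 5 = 20

20


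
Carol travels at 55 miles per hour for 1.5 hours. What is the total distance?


Use the formula: distance = speed x time
Speed = 55 mph, Time = 1.5 hours
55 x 1.5 = 82.5 miles

82.5 miles


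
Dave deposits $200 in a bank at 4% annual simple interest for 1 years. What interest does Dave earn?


Use the formula I = P x R x T / 100
P x R x T = 200 x 4 x 1 = 800
I = 800 / 100 = $8

$8


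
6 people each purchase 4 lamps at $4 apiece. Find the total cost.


Cost per person:
4 x $4 = $16
Group total:
6 x $16 = $96

$96


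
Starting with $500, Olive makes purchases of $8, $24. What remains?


Add up expenses:
$8 + $24 = $32
Subtract from budget:
$500 - $32 = $468

$468


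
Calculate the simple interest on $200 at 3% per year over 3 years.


Use the formula I = P x R x T / 100
P x R x T = 200 x 3 x 3 = 1800
I = 1800 / 100 = $18

$18


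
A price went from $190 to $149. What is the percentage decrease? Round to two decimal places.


Find the absolute change:
|149 - 190| = 41
Divide by original and multiply by 100:
41 / 190 x 100 = 21.5789...% ≈ 21.58%

21.58%


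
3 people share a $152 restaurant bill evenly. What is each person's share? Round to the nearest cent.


Total bill: $152
Number of people: 3
Each pays: $152 / 3 = $50.6666... ≈ $50.67

$50.67


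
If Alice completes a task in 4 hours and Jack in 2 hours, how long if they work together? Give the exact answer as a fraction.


Alice's rate: 1/4 of the job per hour
Jack's rate: 1/2 of the job per hour
Combined rate: 1/4 + 1/2 = 3/4 per hour
Time = 1 / (3/4) = 4/3 hours (≈ 1.33 hours)

4/3 hours


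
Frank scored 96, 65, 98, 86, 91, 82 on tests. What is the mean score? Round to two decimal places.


Add the scores:
96 + 65 + 98 + 86 + 91 + 82 = 518
Divide by the number of tests:
518 / 6 = 86.3333... ≈ 86.33

86.33


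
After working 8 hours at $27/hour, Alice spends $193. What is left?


Calculate earnings:
8 x $27 = $216
Subtract spending:
$216 - $193 = $23

$23


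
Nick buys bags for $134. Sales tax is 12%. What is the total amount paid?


Calculate the tax:
12% of $134 = $16.08
Add tax to price:
$134 + $16.08 = $150.08

$150.08


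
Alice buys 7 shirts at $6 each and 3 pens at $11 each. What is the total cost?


Cost of shirts:
7 x $6 = $42
Cost of pens:
3 x $11 = $33
Add both:
$42 + $33 = $75

$75


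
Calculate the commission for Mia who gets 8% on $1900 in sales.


Convert rate to decimal:
8% = 0.08
Multiply by sales:
$1900 x 0.08 = $152

$152


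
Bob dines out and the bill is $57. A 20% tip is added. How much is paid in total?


Calculate the tip:
20% of $57 = $11.40
Add tip to meal cost:
$57 + $11.40 = $68.40

$68.40


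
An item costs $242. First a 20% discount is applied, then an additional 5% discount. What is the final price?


First discount:
20% of $242 = $48.40
Price after first discount:
$242 - $48.40 = $193.60
Second discount:
5% of $193.60 = $9.68
Final price:
$193.60 - $9.68 = $183.92

$183.92


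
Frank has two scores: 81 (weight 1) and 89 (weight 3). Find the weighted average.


Weighted sum:
1 x 81 + 3 x 89 = 348
Total weight:
1 + 3 = 4
Weighted average:
348 / 4 = 87

87


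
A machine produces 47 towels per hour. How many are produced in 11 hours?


Production rate: 47 towels per hour
Time: 11 hours
Total: 47 x 11 = 517 towels

517 towels


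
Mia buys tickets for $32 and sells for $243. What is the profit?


Selling price = $243
Cost price = $32
Profit = selling price - cost price:
Profit = $243 - $32 = $211

$211


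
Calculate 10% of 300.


Convert percentage to decimal:
10% = 0.1
Multiply:
300 x 0.1 = 30

30


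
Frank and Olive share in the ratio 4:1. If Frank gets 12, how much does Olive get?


Find the multiplier:
12 / 4 = 3
Apply to Olive's share:
1 x 3 = 3

3


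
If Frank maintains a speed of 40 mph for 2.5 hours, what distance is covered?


Use the formula: distance = speed x time
Speed = 40 mph, Time = 2.5 hours
40 x 2.5 = 100 miles

100 miles


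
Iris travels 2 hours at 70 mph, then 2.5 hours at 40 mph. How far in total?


Leg 1 distance:
70 x 2 = 140 miles
Leg 2 distance:
40 x 2.5 = 100 miles
Total distance:
140 + 100 = 240 miles

240 miles


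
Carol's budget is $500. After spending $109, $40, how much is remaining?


Add up expenses:
$109 + $40 = $149
Subtract from budget:
$500 - $149 = $351

$351


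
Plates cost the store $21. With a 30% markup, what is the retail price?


Calculate the markup amount:
30% of $21 = $6.30
Add to cost:
$21 + $6.30 = $27.30

$27.30


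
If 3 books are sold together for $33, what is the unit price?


Total cost: $33
Number of items: 3
Unit price: $33 / 3 = $11

$11


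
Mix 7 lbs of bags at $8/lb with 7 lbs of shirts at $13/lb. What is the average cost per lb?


Cost of bags:
7 x $8 = $56
Cost of shirts:
7 x $13 = $91
Total cost: $56 + $91 = $147
Total weight: 14 lbs
Average: $147 / 14 = $10.50/lb

$10.50/lb


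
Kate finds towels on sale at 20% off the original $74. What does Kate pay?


Calculate the discount amount:
20% of $74 = $14.80
Subtract from original:
$74 - $14.80 = $59.20

$59.20


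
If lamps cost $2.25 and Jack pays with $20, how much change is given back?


Start with the amount paid:
$20
Subtract the price:
$20 - $2.25 = $17.75

$17.75


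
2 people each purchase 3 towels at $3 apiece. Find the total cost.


Cost per person:
3 x $3 = $9
Group total:
2 x $9 = $18

$18


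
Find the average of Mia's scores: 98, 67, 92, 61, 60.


Add the scores:
98 + 67 + 92 + 61 + 60 = 378
Divide by the number of tests:
378 / 5 = 75.6

75.6


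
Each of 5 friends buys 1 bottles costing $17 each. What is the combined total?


Cost per person:
1 x $17 = $17
Group total:
5 x $17 = $85

$85


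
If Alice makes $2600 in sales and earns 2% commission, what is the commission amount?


Convert rate to decimal:
2% = 0.02
Multiply by sales:
$2600 x 0.02 = $52

$52


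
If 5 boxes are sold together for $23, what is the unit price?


Total cost: $23
Number of items: 5
Unit price: $23 / 5 = $4.60

$4.60


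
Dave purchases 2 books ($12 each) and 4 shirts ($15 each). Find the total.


Cost of books:
2 x $12 = $24
Cost of shirts:
4 x $15 = $60
Add both:
$24 + $60 = $84

$84


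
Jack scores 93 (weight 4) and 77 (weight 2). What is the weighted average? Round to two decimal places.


Weighted sum:
4 x 93 + 2 x 77 = 526
Total weight:
4 + 2 = 6
Weighted average:
526 / 6 = 87.6666... ≈ 87.67

87.67


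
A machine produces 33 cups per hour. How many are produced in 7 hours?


Production rate: 33 cups per hour
Time: 7 hours
Total: 33 x 7 = 231 cups

231 cups


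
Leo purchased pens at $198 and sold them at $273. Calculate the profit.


Selling price = $273
Cost price = $198
Profit = selling price - cost price:
Profit = $273 - $198 = $75

$75
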